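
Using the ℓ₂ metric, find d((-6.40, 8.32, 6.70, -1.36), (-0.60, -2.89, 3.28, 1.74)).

√(Σ(x_i - y_i)²) = √((-6.4 - (-0.6))² + (8.32 - (-2.89))² + (6.7 - 3.28)² + (-1.36 - 1.74)²)
= √((-5.8)² + 11.21² + 3.42² + (-3.1)²) = √(33.64 + 125.6641 + 11.6964 + 9.61) = √180.6105 ≈ 13.4391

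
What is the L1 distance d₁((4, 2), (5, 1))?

Σ|x_i - y_i| = |4 - 5| + |2 - 1| = 1 + 1 = 2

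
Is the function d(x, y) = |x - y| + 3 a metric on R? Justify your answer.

No. d fails identity of indiscernibles (specifically d(x,x) = 0): d(6, 6) = |6 - 6| + 3 = 0 + 3 = 3 ≠ 0.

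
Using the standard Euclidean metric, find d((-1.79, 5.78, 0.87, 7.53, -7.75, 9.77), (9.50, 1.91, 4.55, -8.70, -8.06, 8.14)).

√(Σ(x_i - y_i)²) = √((-1.79 - 9.5)² + (5.78 - 1.91)² + (0.87 - 4.55)² + (7.53 - (-8.7))² + (-7.75 - (-8.06))² + (9.77 - 8.14)²)
= √((-11.29)² + 3.87² + (-3.68)² + 16.23² + 0.31² + 1.63²) = √(127.4641 + 14.9769 + 13.5424 + 263.4129 + 0.0961 + 2.6569) = √422.1493 ≈ 20.5463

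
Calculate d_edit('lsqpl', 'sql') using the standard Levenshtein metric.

Let D[i][j] be the edit distance between the first i characters of 'lsqpl' and the first j characters of 'sql', with D[i][0] = i, D[0][j] = j, and D[i][j] = D[i-1][j-1] if the characters match, else 1 + min(D[i-1][j], D[i][j-1], D[i-1][j-1]). Filling the table (rows: prefixes of 'lsqpl', columns: prefixes of 'sql'):
     ε  s  q  l
  ε  0  1  2  3
  l  1  1  2  2
  s  2  1  2  3
  q  3  2  1  2
  p  4  3  2  2
  l  5  4  3  2
The bottom-right entry gives D[5][3] = 2, so no sequence of fewer than 2 edits works. Backtracking through the table gives one optimal edit sequence (2 edits):
  lsqpl → sqpl (del l @1)
  sqpl → sql (del p @3)
Edit distance = 2.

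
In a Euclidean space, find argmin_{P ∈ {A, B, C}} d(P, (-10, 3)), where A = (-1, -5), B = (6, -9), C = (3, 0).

Distances: d(A) ≈ 12.0416, d(B) = 20, d(C) ≈ 13.3417. Nearest: A = (-1, -5) with distance 12.0416.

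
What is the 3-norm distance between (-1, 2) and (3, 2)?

(Σ|x_i - y_i|^3)^(1/3) = (|-1 - 3|^3 + |2 - 2|^3)^(1/3)
= (4^3 + 0^3)^(1/3) = (64 + 0)^(1/3) = (64)^(1/3) = 4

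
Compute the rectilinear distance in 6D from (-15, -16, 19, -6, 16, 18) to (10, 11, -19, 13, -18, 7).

Σ|x_i - y_i| = |-15 - 10| + |-16 - 11| + |19 - (-19)| + |-6 - 13| + |16 - (-18)| + |18 - 7| = 25 + 27 + 38 + 19 + 34 + 11 = 154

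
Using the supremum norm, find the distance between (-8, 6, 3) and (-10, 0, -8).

max(|x_i - y_i|) = max(|-8 - (-10)|, |6 - 0|, |3 - (-8)|) = max(2, 6, 11) = 11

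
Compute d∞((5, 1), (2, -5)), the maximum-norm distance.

max(|x_i - y_i|) = max(|5 - 2|, |1 - (-5)|) = max(3, 6) = 6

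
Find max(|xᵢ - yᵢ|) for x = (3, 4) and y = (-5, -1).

max(|x_i - y_i|) = max(|3 - (-5)|, |4 - (-1)|) = max(8, 5) = 8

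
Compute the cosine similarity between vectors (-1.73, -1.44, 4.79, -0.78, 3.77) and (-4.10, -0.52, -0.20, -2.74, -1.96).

With u = (-1.73, -1.44, 4.79, -0.78, 3.77), v = (-4.10, -0.52, -0.20, -2.74, -1.96):
u·v = (-1.73)·(-4.1) + (-1.44)·(-0.52) + 4.79·(-0.2) + (-0.78)·(-2.74) + 3.77·(-1.96) = 7.093 + 0.7488 + (-0.958) + 2.1372 + (-7.3892) = 1.6318.
|u| = √((-1.73)² + (-1.44)² + 4.79² + (-0.78)² + 3.77²) = √(2.9929 + 2.0736 + 22.9441 + 0.6084 + 14.2129) = √42.8319, |v| = √((-4.1)² + (-0.52)² + (-0.2)² + (-2.74)² + (-1.96)²) = √(16.81 + 0.2704 + 0.04 + 7.5076 + 3.8416) = √28.4696.
cos θ = (u·v)/(|u||v|) = 1.6318/(√42.8319·√28.4696) ≈ 0.0467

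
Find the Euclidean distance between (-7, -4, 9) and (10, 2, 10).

√(Σ(x_i - y_i)²) = √((-7 - 10)² + (-4 - 2)² + (9 - 10)²)
= √((-17)² + (-6)² + (-1)²) = √(289 + 36 + 1) = √326 ≈ 18.0555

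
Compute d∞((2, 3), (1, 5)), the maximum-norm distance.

max(|x_i - y_i|) = max(|2 - 1|, |3 - 5|) = max(1, 2) = 2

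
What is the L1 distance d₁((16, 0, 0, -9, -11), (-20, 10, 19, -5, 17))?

Σ|x_i - y_i| = |16 - (-20)| + |0 - 10| + |0 - 19| + |-9 - (-5)| + |-11 - 17| = 36 + 10 + 19 + 4 + 28 = 97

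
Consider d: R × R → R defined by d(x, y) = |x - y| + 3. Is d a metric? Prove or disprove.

No. d fails identity of indiscernibles (specifically d(x,x) = 0): d(7, 7) = |7 - 7| + 3 = 0 + 3 = 3 ≠ 0.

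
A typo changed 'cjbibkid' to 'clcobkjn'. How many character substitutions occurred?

Differing positions: 2, 3, 4, 7, 8. Hamming distance = 5.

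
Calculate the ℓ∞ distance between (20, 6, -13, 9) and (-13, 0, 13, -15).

max(|x_i - y_i|) = max(|20 - (-13)|, |6 - 0|, |-13 - 13|, |9 - (-15)|) = max(33, 6, 26, 24) = 33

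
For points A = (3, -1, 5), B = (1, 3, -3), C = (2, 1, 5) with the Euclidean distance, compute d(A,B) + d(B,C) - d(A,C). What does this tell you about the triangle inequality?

d(A,B) = √(2² + 4² + 8²) = √84 ≈ 9.1652, d(B,C) = √(1² + 2² + 8²) = √69 ≈ 8.3066, d(A,C) = √(1² + 2² + 0²) = √5 ≈ 2.2361.
d(A,B) + d(B,C) - d(A,C) = 9.1652 + 8.3066 - 2.2361 = 17.4718 - 2.2361 = 15.2357 (to 4 decimal places). This is ≥ 0, so the triangle inequality holds for these points.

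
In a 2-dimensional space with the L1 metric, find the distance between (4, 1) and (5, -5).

Σ|x_i - y_i| = |4 - 5| + |1 - (-5)| = 1 + 6 = 7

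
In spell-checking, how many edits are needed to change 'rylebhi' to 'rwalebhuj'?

Let D[i][j] be the edit distance between the first i characters of 'rylebhi' and the first j characters of 'rwalebhuj', with D[i][0] = i, D[0][j] = j, and D[i][j] = D[i-1][j-1] if the characters match, else 1 + min(D[i-1][j], D[i][j-1], D[i-1][j-1]). Filling the table (rows: prefixes of 'rylebhi', columns: prefixes of 'rwalebhuj'):
     ε  r  w  a  l  e  b  h  u  j
  ε  0  1  2  3  4  5  6  7  8  9
  r  1  0  1  2  3  4  5  6  7  8
  y  2  1  1  2  3  4  5  6  7  8
  l  3  2  2  2  2  3  4  5  6  7
  e  4  3  3  3  3  2  3  4  5  6
  b  5  4  4  4  4  3  2  3  4  5
  h  6  5  5  5  5  4  3  2  3  4
  i  7  6  6  6  6  5  4  3  3  4
The bottom-right entry gives D[7][9] = 4, so no sequence of fewer than 4 edits works. Backtracking through the table gives one optimal edit sequence (4 edits):
  rylebhi → rwylebhi (ins w @2)
  rwylebhi → rwalebhi (sub y→a @3)
  rwalebhi → rwalebhui (ins u @8)
  rwalebhui → rwalebhuj (sub i→j @9)
Edit distance = 4.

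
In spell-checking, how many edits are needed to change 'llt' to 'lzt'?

Let D[i][j] be the edit distance between the first i characters of 'llt' and the first j characters of 'lzt', with D[i][0] = i, D[0][j] = j, and D[i][j] = D[i-1][j-1] if the characters match, else 1 + min(D[i-1][j], D[i][j-1], D[i-1][j-1]). Filling the table (rows: prefixes of 'llt', columns: prefixes of 'lzt'):
     ε  l  z  t
  ε  0  1  2  3
  l  1  0  1  2
  l  2  1  1  2
  t  3  2  2  1
The bottom-right entry gives D[3][3] = 1, so no sequence of fewer than 1 edit works. Backtracking through the table gives one optimal edit sequence (1 edit):
  llt → lzt (sub l→z @2)
Edit distance = 1.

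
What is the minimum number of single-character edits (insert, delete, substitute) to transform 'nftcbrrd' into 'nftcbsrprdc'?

Let D[i][j] be the edit distance between the first i characters of 'nftcbrrd' and the first j characters of 'nftcbsrprdc', with D[i][0] = i, D[0][j] = j, and D[i][j] = D[i-1][j-1] if the characters match, else 1 + min(D[i-1][j], D[i][j-1], D[i-1][j-1]). Filling the table (rows: prefixes of 'nftcbrrd', columns: prefixes of 'nftcbsrprdc'):
     ε  n  f  t  c  b  s  r  p  r  d  c
  ε  0  1  2  3  4  5  6  7  8  9 10 11
  n  1  0  1  2  3  4  5  6  7  8  9 10
  f  2  1  0  1  2  3  4  5  6  7  8  9
  t  3  2  1  0  1  2  3  4  5  6  7  8
  c  4  3  2  1  0  1  2  3  4  5  6  7
  b  5  4  3  2  1  0  1  2  3  4  5  6
  r  6  5  4  3  2  1  1  1  2  3  4  5
  r  7  6  5  4  3  2  2  1  2  2  3  4
  d  8  7  6  5  4  3  3  2  2  3  2  3
The bottom-right entry gives D[8][11] = 3, so no sequence of fewer than 3 edits works. Backtracking through the table gives one optimal edit sequence (3 edits):
  nftcbrrd → nftcbsrrd (ins s @6)
  nftcbsrrd → nftcbsrprd (ins p @8)
  nftcbsrprd → nftcbsrprdc (ins c @11)
Edit distance = 3.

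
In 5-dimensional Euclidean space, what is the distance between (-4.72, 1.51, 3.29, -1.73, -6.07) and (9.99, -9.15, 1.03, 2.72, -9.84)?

√(Σ(x_i - y_i)²) = √((-4.72 - 9.99)² + (1.51 - (-9.15))² + (3.29 - 1.03)² + (-1.73 - 2.72)² + (-6.07 - (-9.84))²)
= √((-14.71)² + 10.66² + 2.26² + (-4.45)² + 3.77²) = √(216.3841 + 113.6356 + 5.1076 + 19.8025 + 14.2129) = √369.1427 ≈ 19.2131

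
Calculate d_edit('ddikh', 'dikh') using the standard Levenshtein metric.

Let D[i][j] be the edit distance between the first i characters of 'ddikh' and the first j characters of 'dikh', with D[i][0] = i, D[0][j] = j, and D[i][j] = D[i-1][j-1] if the characters match, else 1 + min(D[i-1][j], D[i][j-1], D[i-1][j-1]). Filling the table (rows: prefixes of 'ddikh', columns: prefixes of 'dikh'):
     ε  d  i  k  h
  ε  0  1  2  3  4
  d  1  0  1  2  3
  d  2  1  1  2  3
  i  3  2  1  2  3
  k  4  3  2  1  2
  h  5  4  3  2  1
The bottom-right entry gives D[5][4] = 1, so no sequence of fewer than 1 edit works. Backtracking through the table gives one optimal edit sequence (1 edit):
  ddikh → dikh (del d @1)
Edit distance = 1.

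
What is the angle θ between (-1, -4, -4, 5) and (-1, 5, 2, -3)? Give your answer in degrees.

With u = (-1, -4, -4, 5), v = (-1, 5, 2, -3):
u·v = (-1)·(-1) + (-4)·5 + (-4)·2 + 5·(-3) = 1 + (-20) + (-8) + (-15) = -42.
|u| = √((-1)² + (-4)² + (-4)² + 5²) = √58, |v| = √((-1)² + 5² + 2² + (-3)²) = √39, so |u||v| = √(58·39) = √2262.
cos θ = (u·v)/(|u||v|) = -42/√2262 ≈ -0.883086
θ = arccos(-0.883086) ≈ 152.02°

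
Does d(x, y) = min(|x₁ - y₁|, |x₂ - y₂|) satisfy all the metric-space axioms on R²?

No. d fails identity of indiscernibles: take x = (-2, 0) and y = (-2, 7). Then d(x,y) = min(|-2 - (-2)|, |0 - 7|) = min(0, 7) = 0, yet x ≠ y.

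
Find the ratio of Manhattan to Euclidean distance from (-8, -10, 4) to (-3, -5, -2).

L1 = |-8 - (-3)| + |-10 - (-5)| + |4 - (-2)| = 5 + 5 + 6 = 16
L2 = √(5² + 5² + 6²) = √86 ≈ 9.2736
L1 ≥ L2 always (equality iff movement is along one axis); L1 > L2 here.
Ratio L1/L2 = 16/√86 ≈ 1.7253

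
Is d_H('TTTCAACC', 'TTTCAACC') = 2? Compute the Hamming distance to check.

Differing positions: none. Hamming distance = 0, so the claim that d_H = 2 is false.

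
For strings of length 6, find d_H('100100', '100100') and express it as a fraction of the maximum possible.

Differing positions: none. Hamming distance = 0. The maximum possible Hamming distance for length-6 strings is 6, so d_H/6 = 0/6 = 0.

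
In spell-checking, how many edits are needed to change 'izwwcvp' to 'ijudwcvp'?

Let D[i][j] be the edit distance between the first i characters of 'izwwcvp' and the first j characters of 'ijudwcvp', with D[i][0] = i, D[0][j] = j, and D[i][j] = D[i-1][j-1] if the characters match, else 1 + min(D[i-1][j], D[i][j-1], D[i-1][j-1]). Filling the table (rows: prefixes of 'izwwcvp', columns: prefixes of 'ijudwcvp'):
     ε  i  j  u  d  w  c  v  p
  ε  0  1  2  3  4  5  6  7  8
  i  1  0  1  2  3  4  5  6  7
  z  2  1  1  2  3  4  5  6  7
  w  3  2  2  2  3  3  4  5  6
  w  4  3  3  3  3  3  4  5  6
  c  5  4  4  4  4  4  3  4  5
  v  6  5  5  5  5  5  4  3  4
  p  7  6  6  6  6  6  5  4  3
The bottom-right entry gives D[7][8] = 3, so no sequence of fewer than 3 edits works. Backtracking through the table gives one optimal edit sequence (3 edits):
  izwwcvp → ijzwwcvp (ins j @2)
  ijzwwcvp → ijuwwcvp (sub z→u @3)
  ijuwwcvp → ijudwcvp (sub w→d @4)
Edit distance = 3.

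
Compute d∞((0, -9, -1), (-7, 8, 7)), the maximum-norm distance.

max(|x_i - y_i|) = max(|0 - (-7)|, |-9 - 8|, |-1 - 7|) = max(7, 17, 8) = 17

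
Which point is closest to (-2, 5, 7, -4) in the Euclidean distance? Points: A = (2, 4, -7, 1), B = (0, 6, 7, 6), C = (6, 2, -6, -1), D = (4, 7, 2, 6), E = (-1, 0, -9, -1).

Distances: d(A) ≈ 15.4272, d(B) ≈ 10.247, d(C) ≈ 15.843, d(D) ≈ 12.8452, d(E) ≈ 17.0587. Nearest: B = (0, 6, 7, 6) with distance 10.247.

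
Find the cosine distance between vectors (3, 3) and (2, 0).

With u = (3, 3), v = (2, 0):
u·v = 3·2 + 3·0 = 6 + 0 = 6.
|u| = √(3² + 3²) = √18, |v| = √(2² + 0²) = √4, so |u||v| = √(18·4) = √72.
cos θ = (u·v)/(|u||v|) = 6/√72 ≈ 0.7071
Cosine distance = 1 - cos θ ≈ 1 - 0.7071 = 0.2929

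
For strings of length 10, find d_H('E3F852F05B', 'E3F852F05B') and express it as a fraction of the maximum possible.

Differing positions: none. Hamming distance = 0. The maximum possible Hamming distance for length-10 strings is 10, so d_H/10 = 0/10 = 0.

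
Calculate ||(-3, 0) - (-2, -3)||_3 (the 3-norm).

(Σ|x_i - y_i|^3)^(1/3) = (|-3 - (-2)|^3 + |0 - (-3)|^3)^(1/3)
= (1^3 + 3^3)^(1/3) = (1 + 27)^(1/3) = (28)^(1/3) ≈ 3.0366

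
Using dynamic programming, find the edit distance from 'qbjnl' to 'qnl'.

Let D[i][j] be the edit distance between the first i characters of 'qbjnl' and the first j characters of 'qnl', with D[i][0] = i, D[0][j] = j, and D[i][j] = D[i-1][j-1] if the characters match, else 1 + min(D[i-1][j], D[i][j-1], D[i-1][j-1]). Filling the table (rows: prefixes of 'qbjnl', columns: prefixes of 'qnl'):
     ε  q  n  l
  ε  0  1  2  3
  q  1  0  1  2
  b  2  1  1  2
  j  3  2  2  2
  n  4  3  2  3
  l  5  4  3  2
The bottom-right entry gives D[5][3] = 2, so no sequence of fewer than 2 edits works. Backtracking through the table gives one optimal edit sequence (2 edits):
  qbjnl → qjnl (del b @2)
  qjnl → qnl (del j @2)
Edit distance = 2.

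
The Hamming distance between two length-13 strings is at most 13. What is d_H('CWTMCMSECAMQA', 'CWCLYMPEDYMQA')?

Differing positions: 3, 4, 5, 7, 9, 10. Hamming distance = 6. The maximum possible Hamming distance for length-13 strings is 13, so d_H/13 = 6/13 ≈ 0.4615.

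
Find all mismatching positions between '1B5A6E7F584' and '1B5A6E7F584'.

Differing positions: none. Hamming distance = 0.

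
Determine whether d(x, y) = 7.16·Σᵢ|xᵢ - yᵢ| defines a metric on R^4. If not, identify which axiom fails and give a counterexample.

Yes. The L1 (Manhattan) norm induces a metric on R^4, and multiplying a metric by a positive constant 7.16 > 0 preserves all four axioms: non-negativity (7.16·||x-y|| ≥ 0), identity (7.16·||x-y|| = 0 ⟺ ||x-y|| = 0 ⟺ x = y), symmetry (||x-y|| = ||y-x||), and the triangle inequality (7.16·||x-z|| ≤ 7.16·||x-y|| + 7.16·||y-z||). So d is a metric.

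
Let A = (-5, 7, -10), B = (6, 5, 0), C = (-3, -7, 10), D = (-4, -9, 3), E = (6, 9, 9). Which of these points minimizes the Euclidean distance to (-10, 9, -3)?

Distances: d(A) ≈ 8.8318, d(B) ≈ 16.7631, d(C) ≈ 21.7715, d(D) ≈ 19.8997, d(E) = 20. Nearest: A = (-5, 7, -10) with distance 8.8318.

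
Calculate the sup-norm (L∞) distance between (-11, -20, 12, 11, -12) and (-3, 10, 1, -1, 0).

max(|x_i - y_i|) = max(|-11 - (-3)|, |-20 - 10|, |12 - 1|, |11 - (-1)|, |-12 - 0|) = max(8, 30, 11, 12, 12) = 30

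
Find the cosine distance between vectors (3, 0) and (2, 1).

With u = (3, 0), v = (2, 1):
u·v = 3·2 + 0·1 = 6 + 0 = 6.
|u| = √(3² + 0²) = √9, |v| = √(2² + 1²) = √5, so |u||v| = √(9·5) = √45.
cos θ = (u·v)/(|u||v|) = 6/√45 ≈ 0.8944
Cosine distance = 1 - cos θ ≈ 1 - 0.8944 = 0.1056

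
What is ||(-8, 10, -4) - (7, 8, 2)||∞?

max(|x_i - y_i|) = max(|-8 - 7|, |10 - 8|, |-4 - 2|) = max(15, 2, 6) = 15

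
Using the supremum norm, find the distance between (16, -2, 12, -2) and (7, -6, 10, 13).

max(|x_i - y_i|) = max(|16 - 7|, |-2 - (-6)|, |12 - 10|, |-2 - 13|) = max(9, 4, 2, 15) = 15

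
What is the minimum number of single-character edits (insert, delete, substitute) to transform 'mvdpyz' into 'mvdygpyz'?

Let D[i][j] be the edit distance between the first i characters of 'mvdpyz' and the first j characters of 'mvdygpyz', with D[i][0] = i, D[0][j] = j, and D[i][j] = D[i-1][j-1] if the characters match, else 1 + min(D[i-1][j], D[i][j-1], D[i-1][j-1]). Filling the table (rows: prefixes of 'mvdpyz', columns: prefixes of 'mvdygpyz'):
     ε  m  v  d  y  g  p  y  z
  ε  0  1  2  3  4  5  6  7  8
  m  1  0  1  2  3  4  5  6  7
  v  2  1  0  1  2  3  4  5  6
  d  3  2  1  0  1  2  3  4  5
  p  4  3  2  1  1  2  2  3  4
  y  5  4  3  2  1  2  3  2  3
  z  6  5  4  3  2  2  3  3  2
The bottom-right entry gives D[6][8] = 2, so no sequence of fewer than 2 edits works. Backtracking through the table gives one optimal edit sequence (2 edits):
  mvdpyz → mvdypyz (ins y @4)
  mvdypyz → mvdygpyz (ins g @5)
Edit distance = 2.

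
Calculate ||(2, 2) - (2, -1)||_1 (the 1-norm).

Σ|x_i - y_i| = |2 - 2| + |2 - (-1)| = 0 + 3 = 3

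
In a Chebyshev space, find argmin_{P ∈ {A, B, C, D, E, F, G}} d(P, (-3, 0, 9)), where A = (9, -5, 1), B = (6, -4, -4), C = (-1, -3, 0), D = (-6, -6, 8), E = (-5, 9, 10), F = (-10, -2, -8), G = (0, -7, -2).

Distances: d(A) = 12, d(B) = 13, d(C) = 9, d(D) = 6, d(E) = 9, d(F) = 17, d(G) = 11. Nearest: D = (-6, -6, 8) with distance 6.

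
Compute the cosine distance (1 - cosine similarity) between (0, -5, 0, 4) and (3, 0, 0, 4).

With u = (0, -5, 0, 4), v = (3, 0, 0, 4):
u·v = 0·3 + (-5)·0 + 0·0 + 4·4 = 0 + 0 + 0 + 16 = 16.
|u| = √(0² + (-5)² + 0² + 4²) = √41, |v| = √(3² + 0² + 0² + 4²) = √25, so |u||v| = √(41·25) = √1025.
cos θ = (u·v)/(|u||v|) = 16/√1025 ≈ 0.4998
Cosine distance = 1 - cos θ ≈ 1 - 0.4998 = 0.5002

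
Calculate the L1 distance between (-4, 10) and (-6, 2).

Σ|x_i - y_i| = |-4 - (-6)| + |10 - 2| = 2 + 8 = 10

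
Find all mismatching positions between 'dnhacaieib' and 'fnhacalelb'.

Differing positions: 1, 7, 9. Hamming distance = 3.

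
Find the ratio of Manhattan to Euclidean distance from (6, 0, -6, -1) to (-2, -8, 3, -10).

L1 = |6 - (-2)| + |0 - (-8)| + |-6 - 3| + |-1 - (-10)| = 8 + 8 + 9 + 9 = 34
L2 = √(8² + 8² + 9² + 9²) = √290 ≈ 17.0294
L1 ≥ L2 always (equality iff movement is along one axis); L1 > L2 here.
Ratio L1/L2 = 34/√290 ≈ 1.9965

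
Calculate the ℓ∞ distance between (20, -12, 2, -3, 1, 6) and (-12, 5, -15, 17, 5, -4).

max(|x_i - y_i|) = max(|20 - (-12)|, |-12 - 5|, |2 - (-15)|, |-3 - 17|, |1 - 5|, |6 - (-4)|) = max(32, 17, 17, 20, 4, 10) = 32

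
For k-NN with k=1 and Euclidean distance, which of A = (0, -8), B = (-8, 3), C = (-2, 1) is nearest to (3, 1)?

Distances: d(A) ≈ 9.4868, d(B) ≈ 11.1803, d(C) = 5. Nearest: C = (-2, 1) with distance 5.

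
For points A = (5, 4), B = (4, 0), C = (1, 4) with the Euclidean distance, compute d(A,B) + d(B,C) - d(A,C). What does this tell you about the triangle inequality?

d(A,B) = √(1² + 4²) = √17 ≈ 4.1231, d(B,C) = √(3² + 4²) = √25 = 5, d(A,C) = √(4² + 0²) = √16 = 4.
d(A,B) + d(B,C) - d(A,C) = 4.1231 + 5 - 4 = 9.1231 - 4 = 5.1231 (to 4 decimal places). This is ≥ 0, so the triangle inequality holds for these points.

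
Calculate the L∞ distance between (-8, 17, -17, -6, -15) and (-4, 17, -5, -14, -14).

max(|x_i - y_i|) = max(|-8 - (-4)|, |17 - 17|, |-17 - (-5)|, |-6 - (-14)|, |-15 - (-14)|) = max(4, 0, 12, 8, 1) = 12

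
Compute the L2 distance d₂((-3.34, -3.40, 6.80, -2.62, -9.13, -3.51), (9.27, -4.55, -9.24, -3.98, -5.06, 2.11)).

√(Σ(x_i - y_i)²) = √((-3.34 - 9.27)² + (-3.4 - (-4.55))² + (6.8 - (-9.24))² + (-2.62 - (-3.98))² + (-9.13 - (-5.06))² + (-3.51 - 2.11)²)
= √((-12.61)² + 1.15² + 16.04² + 1.36² + (-4.07)² + (-5.62)²) = √(159.0121 + 1.3225 + 257.2816 + 1.8496 + 16.5649 + 31.5844) = √467.6151 ≈ 21.6244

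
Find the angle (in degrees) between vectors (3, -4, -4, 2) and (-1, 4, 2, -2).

With u = (3, -4, -4, 2), v = (-1, 4, 2, -2):
u·v = 3·(-1) + (-4)·4 + (-4)·2 + 2·(-2) = (-3) + (-16) + (-8) + (-4) = -31.
|u| = √(3² + (-4)² + (-4)² + 2²) = √45, |v| = √((-1)² + 4² + 2² + (-2)²) = √25, so |u||v| = √(45·25) = √1125.
cos θ = (u·v)/(|u||v|) = -31/√1125 ≈ -0.924241
θ = arccos(-0.924241) ≈ 157.55°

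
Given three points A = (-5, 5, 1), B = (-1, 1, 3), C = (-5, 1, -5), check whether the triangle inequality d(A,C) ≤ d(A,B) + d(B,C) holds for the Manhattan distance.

d(A,B) = 4 + 4 + 2 = 10, d(B,C) = 4 + 0 + 8 = 12, d(A,C) = 0 + 4 + 6 = 10.
d(A,C) = 10 ≤ 10 + 12 = 22. Triangle inequality is satisfied.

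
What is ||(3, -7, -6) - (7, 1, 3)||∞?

max(|x_i - y_i|) = max(|3 - 7|, |-7 - 1|, |-6 - 3|) = max(4, 8, 9) = 9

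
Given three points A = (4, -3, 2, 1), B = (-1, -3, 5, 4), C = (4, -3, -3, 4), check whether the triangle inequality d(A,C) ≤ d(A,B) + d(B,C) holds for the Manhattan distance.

d(A,B) = 5 + 0 + 3 + 3 = 11, d(B,C) = 5 + 0 + 8 + 0 = 13, d(A,C) = 0 + 0 + 5 + 3 = 8.
d(A,C) = 8 ≤ 11 + 13 = 24. Triangle inequality is satisfied.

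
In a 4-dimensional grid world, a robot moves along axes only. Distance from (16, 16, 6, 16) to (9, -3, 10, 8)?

Σ|x_i - y_i| = |16 - 9| + |16 - (-3)| + |6 - 10| + |16 - 8| = 7 + 19 + 4 + 8 = 38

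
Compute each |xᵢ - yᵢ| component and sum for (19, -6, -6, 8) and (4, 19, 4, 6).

Σ|x_i - y_i| = |19 - 4| + |-6 - 19| + |-6 - 4| + |8 - 6| = 15 + 25 + 10 + 2 = 52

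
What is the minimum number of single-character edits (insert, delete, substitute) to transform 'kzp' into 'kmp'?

Let D[i][j] be the edit distance between the first i characters of 'kzp' and the first j characters of 'kmp', with D[i][0] = i, D[0][j] = j, and D[i][j] = D[i-1][j-1] if the characters match, else 1 + min(D[i-1][j], D[i][j-1], D[i-1][j-1]). Filling the table (rows: prefixes of 'kzp', columns: prefixes of 'kmp'):
     ε  k  m  p
  ε  0  1  2  3
  k  1  0  1  2
  z  2  1  1  2
  p  3  2  2  1
The bottom-right entry gives D[3][3] = 1, so no sequence of fewer than 1 edit works. Backtracking through the table gives one optimal edit sequence (1 edit):
  kzp → kmp (sub z→m @2)
Edit distance = 1.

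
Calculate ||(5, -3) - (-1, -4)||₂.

√(Σ(x_i - y_i)²) = √((5 - (-1))² + (-3 - (-4))²)
= √(6² + 1²) = √(36 + 1) = √37 ≈ 6.0828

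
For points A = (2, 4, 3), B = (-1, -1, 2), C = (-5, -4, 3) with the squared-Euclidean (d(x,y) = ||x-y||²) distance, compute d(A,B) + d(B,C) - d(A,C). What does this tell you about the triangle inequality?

d(A,B) = 3² + 5² + 1² = 35, d(B,C) = 4² + 3² + 1² = 26, d(A,C) = 7² + 8² + 0² = 113.
d(A,B) + d(B,C) - d(A,C) = 35 + 26 - 113 = 61 - 113 = -52. This is < 0, so the triangle inequality FAILS for these points (squared-Euclidean is not a metric).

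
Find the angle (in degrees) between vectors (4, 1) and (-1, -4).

With u = (4, 1), v = (-1, -4):
u·v = 4·(-1) + 1·(-4) = (-4) + (-4) = -8.
|u| = √(4² + 1²) = √17, |v| = √((-1)² + (-4)²) = √17, so |u||v| = √(17·17) = √289 = 17.
cos θ = (u·v)/(|u||v|) = -8/17 ≈ -0.470588
θ = arccos(-0.470588) ≈ 118.07°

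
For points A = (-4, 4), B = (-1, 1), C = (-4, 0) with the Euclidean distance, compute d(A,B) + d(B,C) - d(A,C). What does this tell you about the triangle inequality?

d(A,B) = √(3² + 3²) = √18 ≈ 4.2426, d(B,C) = √(3² + 1²) = √10 ≈ 3.1623, d(A,C) = √(0² + 4²) = √16 = 4.
d(A,B) + d(B,C) - d(A,C) = 4.2426 + 3.1623 - 4 = 7.4049 - 4 = 3.4049 (to 4 decimal places). This is ≥ 0, so the triangle inequality holds for these points.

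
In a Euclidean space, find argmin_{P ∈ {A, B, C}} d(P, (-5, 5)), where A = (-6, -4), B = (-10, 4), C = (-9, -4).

Distances: d(A) ≈ 9.0554, d(B) ≈ 5.099, d(C) ≈ 9.8489. Nearest: B = (-10, 4) with distance 5.099.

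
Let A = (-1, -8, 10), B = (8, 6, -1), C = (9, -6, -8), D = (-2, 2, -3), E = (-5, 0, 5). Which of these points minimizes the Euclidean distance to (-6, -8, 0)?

Distances: d(A) ≈ 11.1803, d(B) ≈ 19.8242, d(C) ≈ 17.1172, d(D) ≈ 11.1803, d(E) ≈ 9.4868. Nearest: E = (-5, 0, 5) with distance 9.4868.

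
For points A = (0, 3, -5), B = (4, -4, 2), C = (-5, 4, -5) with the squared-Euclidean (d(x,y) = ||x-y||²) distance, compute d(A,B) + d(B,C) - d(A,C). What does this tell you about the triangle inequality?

d(A,B) = 4² + 7² + 7² = 114, d(B,C) = 9² + 8² + 7² = 194, d(A,C) = 5² + 1² + 0² = 26.
d(A,B) + d(B,C) - d(A,C) = 114 + 194 - 26 = 308 - 26 = 282. This is ≥ 0, so the triangle inequality holds for these points.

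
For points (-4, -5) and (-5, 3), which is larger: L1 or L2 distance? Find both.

L1 = |-4 - (-5)| + |-5 - 3| = 1 + 8 = 9
L2 = √(1² + 8²) = √65 ≈ 8.0623
L1 ≥ L2 always (equality iff movement is along one axis); L1 > L2 here.
Ratio L1/L2 = 9/√65 ≈ 1.1163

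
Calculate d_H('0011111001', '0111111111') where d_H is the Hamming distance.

Differing positions: 2, 8, 9. Hamming distance = 3.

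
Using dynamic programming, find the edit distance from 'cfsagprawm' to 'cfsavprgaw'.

Let D[i][j] be the edit distance between the first i characters of 'cfsagprawm' and the first j characters of 'cfsavprgaw', with D[i][0] = i, D[0][j] = j, and D[i][j] = D[i-1][j-1] if the characters match, else 1 + min(D[i-1][j], D[i][j-1], D[i-1][j-1]). Filling the table (rows: prefixes of 'cfsagprawm', columns: prefixes of 'cfsavprgaw'):
     ε  c  f  s  a  v  p  r  g  a  w
  ε  0  1  2  3  4  5  6  7  8  9 10
  c  1  0  1  2  3  4  5  6  7  8  9
  f  2  1  0  1  2  3  4  5  6  7  8
  s  3  2  1  0  1  2  3  4  5  6  7
  a  4  3  2  1  0  1  2  3  4  5  6
  g  5  4  3  2  1  1  2  3  3  4  5
  p  6  5  4  3  2  2  1  2  3  4  5
  r  7  6  5  4  3  3  2  1  2  3  4
  a  8  7  6  5  4  4  3  2  2  2  3
  w  9  8  7  6  5  5  4  3  3  3  2
  m 10  9  8  7  6  6  5  4  4  4  3
The bottom-right entry gives D[10][10] = 3, so no sequence of fewer than 3 edits works. Backtracking through the table gives one optimal edit sequence (3 edits):
  cfsagprawm → cfsavprawm (sub g→v @5)
  cfsavprawm → cfsavprgawm (ins g @8)
  cfsavprgawm → cfsavprgaw (del m @11)
Edit distance = 3.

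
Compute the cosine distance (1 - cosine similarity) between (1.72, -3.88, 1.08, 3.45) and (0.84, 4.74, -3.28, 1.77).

With u = (1.72, -3.88, 1.08, 3.45), v = (0.84, 4.74, -3.28, 1.77):
u·v = 1.72·0.84 + (-3.88)·4.74 + 1.08·(-3.28) + 3.45·1.77 = 1.4448 + (-18.3912) + (-3.5424) + 6.1065 = -14.3823.
|u| = √(1.72² + (-3.88)² + 1.08² + 3.45²) = √(2.9584 + 15.0544 + 1.1664 + 11.9025) = √31.0817, |v| = √(0.84² + 4.74² + (-3.28)² + 1.77²) = √(0.7056 + 22.4676 + 10.7584 + 3.1329) = √37.0645.
cos θ = (u·v)/(|u||v|) = -14.3823/(√31.0817·√37.0645) ≈ -0.4237
Cosine distance = 1 - cos θ ≈ 1 - (-0.4237) = 1.4237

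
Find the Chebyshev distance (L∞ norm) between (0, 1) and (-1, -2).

max(|x_i - y_i|) = max(|0 - (-1)|, |1 - (-2)|) = max(1, 3) = 3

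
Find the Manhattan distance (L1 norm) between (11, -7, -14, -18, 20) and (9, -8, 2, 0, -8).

Σ|x_i - y_i| = |11 - 9| + |-7 - (-8)| + |-14 - 2| + |-18 - 0| + |20 - (-8)| = 2 + 1 + 16 + 18 + 28 = 65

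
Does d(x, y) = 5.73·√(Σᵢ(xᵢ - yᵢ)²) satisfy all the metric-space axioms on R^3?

Yes. The L2 (Euclidean) norm induces a metric on R^3, and multiplying a metric by a positive constant 5.73 > 0 preserves all four axioms: non-negativity (5.73·||x-y|| ≥ 0), identity (5.73·||x-y|| = 0 ⟺ ||x-y|| = 0 ⟺ x = y), symmetry (||x-y|| = ||y-x||), and the triangle inequality (5.73·||x-z|| ≤ 5.73·||x-y|| + 5.73·||y-z||). So d is a metric.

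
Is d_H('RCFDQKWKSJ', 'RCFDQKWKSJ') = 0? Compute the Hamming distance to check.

Differing positions: none. Hamming distance = 0, so the claim is true.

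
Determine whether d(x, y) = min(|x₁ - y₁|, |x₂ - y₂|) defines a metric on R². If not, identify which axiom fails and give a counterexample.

No. d fails identity of indiscernibles: take x = (-2, 0) and y = (-2, 8). Then d(x,y) = min(|-2 - (-2)|, |0 - 8|) = min(0, 8) = 0, yet x ≠ y.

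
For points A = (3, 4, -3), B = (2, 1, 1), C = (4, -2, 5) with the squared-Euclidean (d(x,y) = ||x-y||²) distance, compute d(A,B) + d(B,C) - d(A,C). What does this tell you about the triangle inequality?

d(A,B) = 1² + 3² + 4² = 26, d(B,C) = 2² + 3² + 4² = 29, d(A,C) = 1² + 6² + 8² = 101.
d(A,B) + d(B,C) - d(A,C) = 26 + 29 - 101 = 55 - 101 = -46. This is < 0, so the triangle inequality FAILS for these points (squared-Euclidean is not a metric).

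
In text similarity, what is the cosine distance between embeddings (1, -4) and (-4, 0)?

With u = (1, -4), v = (-4, 0):
u·v = 1·(-4) + (-4)·0 = (-4) + 0 = -4.
|u| = √(1² + (-4)²) = √17, |v| = √((-4)² + 0²) = √16, so |u||v| = √(17·16) = √272.
cos θ = (u·v)/(|u||v|) = -4/√272 ≈ -0.2425
Cosine distance = 1 - cos θ ≈ 1 - (-0.2425) = 1.2425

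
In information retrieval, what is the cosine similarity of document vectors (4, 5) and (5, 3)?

With u = (4, 5), v = (5, 3):
u·v = 4·5 + 5·3 = 20 + 15 = 35.
|u| = √(4² + 5²) = √41, |v| = √(5² + 3²) = √34, so |u||v| = √(41·34) = √1394.
cos θ = (u·v)/(|u||v|) = 35/√1394 ≈ 0.9374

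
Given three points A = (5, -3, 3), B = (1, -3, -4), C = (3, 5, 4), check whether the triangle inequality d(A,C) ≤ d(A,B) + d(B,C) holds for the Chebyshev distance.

d(A,B) = max(4, 0, 7) = 7, d(B,C) = max(2, 8, 8) = 8, d(A,C) = max(2, 8, 1) = 8.
d(A,C) = 8 ≤ 7 + 8 = 15. Triangle inequality is satisfied.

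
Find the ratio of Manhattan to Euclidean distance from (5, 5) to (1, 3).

L1 = |5 - 1| + |5 - 3| = 4 + 2 = 6
L2 = √(4² + 2²) = √20 ≈ 4.4721
L1 ≥ L2 always (equality iff movement is along one axis); L1 > L2 here.
Ratio L1/L2 = 6/√20 ≈ 1.3416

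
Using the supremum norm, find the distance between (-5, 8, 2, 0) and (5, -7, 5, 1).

max(|x_i - y_i|) = max(|-5 - 5|, |8 - (-7)|, |2 - 5|, |0 - 1|) = max(10, 15, 3, 1) = 15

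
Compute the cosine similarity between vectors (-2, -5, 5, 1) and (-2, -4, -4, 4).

With u = (-2, -5, 5, 1), v = (-2, -4, -4, 4):
u·v = (-2)·(-2) + (-5)·(-4) + 5·(-4) + 1·4 = 4 + 20 + (-20) + 4 = 8.
|u| = √((-2)² + (-5)² + 5² + 1²) = √55, |v| = √((-2)² + (-4)² + (-4)² + 4²) = √52, so |u||v| = √(55·52) = √2860.
cos θ = (u·v)/(|u||v|) = 8/√2860 ≈ 0.1496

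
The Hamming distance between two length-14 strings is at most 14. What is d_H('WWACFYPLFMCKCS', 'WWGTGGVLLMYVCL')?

Differing positions: 3, 4, 5, 6, 7, 9, 11, 12, 14. Hamming distance = 9. The maximum possible Hamming distance for length-14 strings is 14, so d_H/14 = 9/14 ≈ 0.6429.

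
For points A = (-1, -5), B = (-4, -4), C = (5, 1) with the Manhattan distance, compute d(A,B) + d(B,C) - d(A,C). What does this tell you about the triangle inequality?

d(A,B) = 3 + 1 = 4, d(B,C) = 9 + 5 = 14, d(A,C) = 6 + 6 = 12.
d(A,B) + d(B,C) - d(A,C) = 4 + 14 - 12 = 18 - 12 = 6. This is ≥ 0, so the triangle inequality holds for these points.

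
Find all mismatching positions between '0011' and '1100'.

Differing positions: 1, 2, 3, 4. Hamming distance = 4.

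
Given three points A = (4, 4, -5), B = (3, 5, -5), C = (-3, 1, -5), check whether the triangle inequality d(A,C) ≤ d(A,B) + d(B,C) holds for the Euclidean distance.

d(A,B) = √(1² + 1² + 0²) = √2 ≈ 1.4142, d(B,C) = √(6² + 4² + 0²) = √52 ≈ 7.2111, d(A,C) = √(7² + 3² + 0²) = √58 ≈ 7.6158.
d(A,C) ≈ 7.6158 ≤ 1.4142 + 7.2111 = 8.6253. Triangle inequality is satisfied.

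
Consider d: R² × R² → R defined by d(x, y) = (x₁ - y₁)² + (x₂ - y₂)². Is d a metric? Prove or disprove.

No. The squared Euclidean distance fails the triangle inequality. Counterexample: x = (0, 0), y = (3, 4), z = (6, 8). d(x,z) = 6² + 8² = 100, but d(x,y) + d(y,z) = (3² + 4²) + (3² + 4²) = 25 + 25 = 50. Since 100 > 50, the triangle inequality is violated. (Note: √d, the ordinary Euclidean distance, IS a metric.)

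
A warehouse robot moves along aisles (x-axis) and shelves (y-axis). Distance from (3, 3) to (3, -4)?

Σ|x_i - y_i| = |3 - 3| + |3 - (-4)| = 0 + 7 = 7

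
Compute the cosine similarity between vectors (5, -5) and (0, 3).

With u = (5, -5), v = (0, 3):
u·v = 5·0 + (-5)·3 = 0 + (-15) = -15.
|u| = √(5² + (-5)²) = √50, |v| = √(0² + 3²) = √9, so |u||v| = √(50·9) = √450.
cos θ = (u·v)/(|u||v|) = -15/√450 ≈ -0.7071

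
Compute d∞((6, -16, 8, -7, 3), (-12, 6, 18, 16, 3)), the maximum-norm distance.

max(|x_i - y_i|) = max(|6 - (-12)|, |-16 - 6|, |8 - 18|, |-7 - 16|, |3 - 3|) = max(18, 22, 10, 23, 0) = 23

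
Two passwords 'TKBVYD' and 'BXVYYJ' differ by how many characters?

Differing positions: 1, 2, 3, 4, 6. Hamming distance = 5.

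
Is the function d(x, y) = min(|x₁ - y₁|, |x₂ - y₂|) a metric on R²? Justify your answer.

No. d fails identity of indiscernibles: take x = (2, 0) and y = (2, 5). Then d(x,y) = min(|2 - 2|, |0 - 5|) = min(0, 5) = 0, yet x ≠ y.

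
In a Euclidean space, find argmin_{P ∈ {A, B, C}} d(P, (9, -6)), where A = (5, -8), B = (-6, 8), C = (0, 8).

Distances: d(A) ≈ 4.4721, d(B) ≈ 20.5183, d(C) ≈ 16.6433. Nearest: A = (5, -8) with distance 4.4721.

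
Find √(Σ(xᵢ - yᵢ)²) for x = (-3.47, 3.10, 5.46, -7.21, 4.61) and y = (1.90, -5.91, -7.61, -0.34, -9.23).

√(Σ(x_i - y_i)²) = √((-3.47 - 1.9)² + (3.1 - (-5.91))² + (5.46 - (-7.61))² + (-7.21 - (-0.34))² + (4.61 - (-9.23))²)
= √((-5.37)² + 9.01² + 13.07² + (-6.87)² + 13.84²) = √(28.8369 + 81.1801 + 170.8249 + 47.1969 + 191.5456) = √519.5844 ≈ 22.7944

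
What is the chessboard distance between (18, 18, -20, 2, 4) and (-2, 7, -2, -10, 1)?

max(|x_i - y_i|) = max(|18 - (-2)|, |18 - 7|, |-20 - (-2)|, |2 - (-10)|, |4 - 1|) = max(20, 11, 18, 12, 3) = 20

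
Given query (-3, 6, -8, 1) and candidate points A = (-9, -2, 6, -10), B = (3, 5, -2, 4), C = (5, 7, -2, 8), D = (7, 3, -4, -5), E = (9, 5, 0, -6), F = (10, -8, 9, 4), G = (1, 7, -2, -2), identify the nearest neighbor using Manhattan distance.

Distances: d(A) = 39, d(B) = 16, d(C) = 22, d(D) = 23, d(E) = 28, d(F) = 47, d(G) = 14. Nearest: G = (1, 7, -2, -2) with distance 14.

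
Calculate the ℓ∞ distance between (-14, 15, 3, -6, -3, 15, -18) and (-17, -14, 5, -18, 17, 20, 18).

max(|x_i - y_i|) = max(|-14 - (-17)|, |15 - (-14)|, |3 - 5|, |-6 - (-18)|, |-3 - 17|, |15 - 20|, |-18 - 18|) = max(3, 29, 2, 12, 20, 5, 36) = 36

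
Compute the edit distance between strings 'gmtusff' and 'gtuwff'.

Let D[i][j] be the edit distance between the first i characters of 'gmtusff' and the first j characters of 'gtuwff', with D[i][0] = i, D[0][j] = j, and D[i][j] = D[i-1][j-1] if the characters match, else 1 + min(D[i-1][j], D[i][j-1], D[i-1][j-1]). Filling the table (rows: prefixes of 'gmtusff', columns: prefixes of 'gtuwff'):
     ε  g  t  u  w  f  f
  ε  0  1  2  3  4  5  6
  g  1  0  1  2  3  4  5
  m  2  1  1  2  3  4  5
  t  3  2  1  2  3  4  5
  u  4  3  2  1  2  3  4
  s  5  4  3  2  2  3  4
  f  6  5  4  3  3  2  3
  f  7  6  5  4  4  3  2
The bottom-right entry gives D[7][6] = 2, so no sequence of fewer than 2 edits works. Backtracking through the table gives one optimal edit sequence (2 edits):
  gmtusff → gtusff (del m @2)
  gtusff → gtuwff (sub s→w @4)
Edit distance = 2.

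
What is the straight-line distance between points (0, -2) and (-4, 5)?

√(Σ(x_i - y_i)²) = √((0 - (-4))² + (-2 - 5)²)
= √(4² + (-7)²) = √(16 + 49) = √65 ≈ 8.0623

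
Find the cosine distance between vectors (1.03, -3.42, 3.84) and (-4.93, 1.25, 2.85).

With u = (1.03, -3.42, 3.84), v = (-4.93, 1.25, 2.85):
u·v = 1.03·(-4.93) + (-3.42)·1.25 + 3.84·2.85 = (-5.0779) + (-4.275) + 10.944 = 1.5911.
|u| = √(1.03² + (-3.42)² + 3.84²) = √(1.0609 + 11.6964 + 14.7456) = √27.5029, |v| = √((-4.93)² + 1.25² + 2.85²) = √(24.3049 + 1.5625 + 8.1225) = √33.9899.
cos θ = (u·v)/(|u||v|) = 1.5911/(√27.5029·√33.9899) ≈ 0.052
Cosine distance = 1 - cos θ ≈ 1 - 0.052 = 0.948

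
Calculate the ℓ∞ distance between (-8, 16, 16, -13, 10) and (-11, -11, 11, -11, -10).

max(|x_i - y_i|) = max(|-8 - (-11)|, |16 - (-11)|, |16 - 11|, |-13 - (-11)|, |10 - (-10)|) = max(3, 27, 5, 2, 20) = 27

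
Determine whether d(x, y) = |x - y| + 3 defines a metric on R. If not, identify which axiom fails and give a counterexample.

No. d fails identity of indiscernibles (specifically d(x,x) = 0): d(-8, -8) = |-8 - (-8)| + 3 = 0 + 3 = 3 ≠ 0.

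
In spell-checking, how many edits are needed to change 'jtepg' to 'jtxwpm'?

Let D[i][j] be the edit distance between the first i characters of 'jtepg' and the first j characters of 'jtxwpm', with D[i][0] = i, D[0][j] = j, and D[i][j] = D[i-1][j-1] if the characters match, else 1 + min(D[i-1][j], D[i][j-1], D[i-1][j-1]). Filling the table (rows: prefixes of 'jtepg', columns: prefixes of 'jtxwpm'):
     ε  j  t  x  w  p  m
  ε  0  1  2  3  4  5  6
  j  1  0  1  2  3  4  5
  t  2  1  0  1  2  3  4
  e  3  2  1  1  2  3  4
  p  4  3  2  2  2  2  3
  g  5  4  3  3  3  3  3
The bottom-right entry gives D[5][6] = 3, so no sequence of fewer than 3 edits works. Backtracking through the table gives one optimal edit sequence (3 edits):
  jtepg → jtxepg (ins x @3)
  jtxepg → jtxwpg (sub e→w @4)
  jtxwpg → jtxwpm (sub g→m @6)
Edit distance = 3.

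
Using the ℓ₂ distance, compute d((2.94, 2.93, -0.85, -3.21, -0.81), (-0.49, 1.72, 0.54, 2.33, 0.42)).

(Σ|x_i - y_i|^2)^(1/2) = (|2.94 - (-0.49)|^2 + |2.93 - 1.72|^2 + |-0.85 - 0.54|^2 + |-3.21 - 2.33|^2 + |-0.81 - 0.42|^2)^(1/2)
= (3.43^2 + 1.21^2 + 1.39^2 + 5.54^2 + 1.23^2)^(1/2) = (11.7649 + 1.4641 + 1.9321 + 30.6916 + 1.5129)^(1/2) = (47.3656)^(1/2) ≈ 6.8823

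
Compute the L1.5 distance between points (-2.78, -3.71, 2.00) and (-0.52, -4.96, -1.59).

(Σ|x_i - y_i|^1.5)^(1/1.5) = (|-2.78 - (-0.52)|^1.5 + |-3.71 - (-4.96)|^1.5 + |2 - (-1.59)|^1.5)^(1/1.5)
= (2.26^1.5 + 1.25^1.5 + 3.59^1.5)^(1/1.5) ≈ (3.3975 + 1.3975 + 6.8021)^(1/1.5) = (11.5971)^(1/1.5) ≈ 5.1235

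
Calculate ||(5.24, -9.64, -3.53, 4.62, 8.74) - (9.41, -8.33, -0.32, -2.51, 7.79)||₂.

√(Σ(x_i - y_i)²) = √((5.24 - 9.41)² + (-9.64 - (-8.33))² + (-3.53 - (-0.32))² + (4.62 - (-2.51))² + (8.74 - 7.79)²)
= √((-4.17)² + (-1.31)² + (-3.21)² + 7.13² + 0.95²) = √(17.3889 + 1.7161 + 10.3041 + 50.8369 + 0.9025) = √81.1485 ≈ 9.0082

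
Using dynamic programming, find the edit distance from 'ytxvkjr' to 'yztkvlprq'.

Let D[i][j] be the edit distance between the first i characters of 'ytxvkjr' and the first j characters of 'yztkvlprq', with D[i][0] = i, D[0][j] = j, and D[i][j] = D[i-1][j-1] if the characters match, else 1 + min(D[i-1][j], D[i][j-1], D[i-1][j-1]). Filling the table (rows: prefixes of 'ytxvkjr', columns: prefixes of 'yztkvlprq'):
     ε  y  z  t  k  v  l  p  r  q
  ε  0  1  2  3  4  5  6  7  8  9
  y  1  0  1  2  3  4  5  6  7  8
  t  2  1  1  1  2  3  4  5  6  7
  x  3  2  2  2  2  3  4  5  6  7
  v  4  3  3  3  3  2  3  4  5  6
  k  5  4  4  4  3  3  3  4  5  6
  j  6  5  5  5  4  4  4  4  5  6
  r  7  6  6  6  5  5  5  5  4  5
The bottom-right entry gives D[7][9] = 5, so no sequence of fewer than 5 edits works. Backtracking through the table gives one optimal edit sequence (5 edits):
  ytxvkjr → yztxvkjr (ins z @2)
  yztxvkjr → yztkvkjr (sub x→k @4)
  yztkvkjr → yztkvljr (sub k→l @6)
  yztkvljr → yztkvlpr (sub j→p @7)
  yztkvlpr → yztkvlprq (ins q @9)
Edit distance = 5.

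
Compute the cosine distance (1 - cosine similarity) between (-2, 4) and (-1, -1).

With u = (-2, 4), v = (-1, -1):
u·v = (-2)·(-1) + 4·(-1) = 2 + (-4) = -2.
|u| = √((-2)² + 4²) = √20, |v| = √((-1)² + (-1)²) = √2, so |u||v| = √(20·2) = √40.
cos θ = (u·v)/(|u||v|) = -2/√40 ≈ -0.3162
Cosine distance = 1 - cos θ ≈ 1 - (-0.3162) = 1.3162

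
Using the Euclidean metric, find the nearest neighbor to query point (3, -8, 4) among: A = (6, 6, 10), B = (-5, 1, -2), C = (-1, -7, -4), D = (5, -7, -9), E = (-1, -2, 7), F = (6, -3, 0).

Distances: d(A) ≈ 15.5242, d(B) ≈ 13.4536, d(C) = 9, d(D) ≈ 13.1909, d(E) ≈ 7.8102, d(F) ≈ 7.0711. Nearest: F = (6, -3, 0) with distance 7.0711.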